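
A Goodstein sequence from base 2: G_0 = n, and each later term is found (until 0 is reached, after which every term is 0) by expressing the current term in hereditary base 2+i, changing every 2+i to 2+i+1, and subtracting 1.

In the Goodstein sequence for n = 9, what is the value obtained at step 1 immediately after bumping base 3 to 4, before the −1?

step 0: 9 = 2^(2 + 1) + 1; sub 3 for 2: 3^(3 + 1) + 1; = 82; G_1 = 82−1 = 81
step 1: 81 = 3^(3 + 1); sub 4 for 3: 4^(4 + 1); = 1024; G_2 = 1024−1 = 1023

1024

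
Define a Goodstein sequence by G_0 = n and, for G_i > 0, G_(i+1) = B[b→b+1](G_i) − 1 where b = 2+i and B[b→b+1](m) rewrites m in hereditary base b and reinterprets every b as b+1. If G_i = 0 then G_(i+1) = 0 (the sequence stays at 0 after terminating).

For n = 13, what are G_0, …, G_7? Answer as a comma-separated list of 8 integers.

13, 108, 1279, 16092, 280711, 5765998, 134219479, 3486786855

G_0=13  [base 2] 2^(2 + 1) + 2^2 + 1  →[2↦3]→  3^(3 + 1) + 3^3 + 1 = 109  −1 ⇒ G_1=108
G_1=108  [base 3] 3^(3 + 1) + 3^3  →[3↦4]→  4^(4 + 1) + 4^4 = 1280  −1 ⇒ G_2=1279
G_2=1279  [base 4] 4^(4 + 1) + 3·4^3 + 3·4^2 + 3·4 + 3  →[4↦5]→  5^(5 + 1) + 3·5^3 + 3·5^2 + 3·5 + 3 = 16093  −1 ⇒ G_3=16092
G_3=16092  [base 5] 5^(5 + 1) + 3·5^3 + 3·5^2 + 3·5 + 2  →[5↦6]→  6^(6 + 1) + 3·6^3 + 3·6^2 + 3·6 + 2 = 280712  −1 ⇒ G_4=280711
G_4=280711  [base 6] 6^(6 + 1) + 3·6^3 + 3·6^2 + 3·6 + 1  →[6↦7]→  7^(7 + 1) + 3·7^3 + 3·7^2 + 3·7 + 1 = 5765999  −1 ⇒ G_5=5765998
G_5=5765998  [base 7] 7^(7 + 1) + 3·7^3 + 3·7^2 + 3·7  →[7↦8]→  8^(8 + 1) + 3·8^3 + 3·8^2 + 3·8 = 134219480  −1 ⇒ G_6=134219479
G_6=134219479  [base 8] 8^(8 + 1) + 3·8^3 + 3·8^2 + 2·8 + 7  →[8↦9]→  9^(9 + 1) + 3·9^3 + 3·9^2 + 2·9 + 7 = 3486786856  −1 ⇒ G_7=3486786855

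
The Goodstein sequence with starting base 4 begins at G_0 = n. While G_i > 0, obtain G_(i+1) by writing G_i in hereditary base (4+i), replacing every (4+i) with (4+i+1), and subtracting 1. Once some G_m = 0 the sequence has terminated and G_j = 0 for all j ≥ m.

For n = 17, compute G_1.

25

17 —HB4→ 4^2 + 1 —bump→ 5^2 + 1 = 26 —(−1)→ 25
25 —HB5→ 5^2 —bump→ 6^2 = 36 —(−1)→ 35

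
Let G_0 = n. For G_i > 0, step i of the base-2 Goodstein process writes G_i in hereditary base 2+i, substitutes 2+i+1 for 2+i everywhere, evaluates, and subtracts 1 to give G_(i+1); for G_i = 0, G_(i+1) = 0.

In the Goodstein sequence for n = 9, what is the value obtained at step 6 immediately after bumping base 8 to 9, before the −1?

9 —HB2→ 2^(2 + 1) + 1 —bump→ 3^(3 + 1) + 1 = 82 —(−1)→ 81
81 —HB3→ 3^(3 + 1) —bump→ 4^(4 + 1) = 1024 —(−1)→ 1023
1023 —HB4→ 3·4^4 + 3·4^3 + 3·4^2 + 3·4 + 3 —bump→ 3·5^5 + 3·5^3 + 3·5^2 + 3·5 + 3 = 9843 —(−1)→ 9842
9842 —HB5→ 3·5^5 + 3·5^3 + 3·5^2 + 3·5 + 2 —bump→ 3·6^6 + 3·6^3 + 3·6^2 + 3·6 + 2 = 140744 —(−1)→ 140743
140743 —HB6→ 3·6^6 + 3·6^3 + 3·6^2 + 3·6 + 1 —bump→ 3·7^7 + 3·7^3 + 3·7^2 + 3·7 + 1 = 2471827 —(−1)→ 2471826
2471826 —HB7→ 3·7^7 + 3·7^3 + 3·7^2 + 3·7 —bump→ 3·8^8 + 3·8^3 + 3·8^2 + 3·8 = 50333400 —(−1)→ 50333399

1162263922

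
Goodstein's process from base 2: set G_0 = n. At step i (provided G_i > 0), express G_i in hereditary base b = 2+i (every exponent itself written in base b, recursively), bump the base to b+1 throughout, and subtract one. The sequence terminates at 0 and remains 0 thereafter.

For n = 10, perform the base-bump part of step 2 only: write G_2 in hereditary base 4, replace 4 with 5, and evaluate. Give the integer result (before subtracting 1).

15626

10 —HB2→ 2^(2 + 1) + 2 —bump→ 3^(3 + 1) + 3 = 84 —(−1)→ 83
83 —HB3→ 3^(3 + 1) + 2 —bump→ 4^(4 + 1) + 2 = 1026 —(−1)→ 1025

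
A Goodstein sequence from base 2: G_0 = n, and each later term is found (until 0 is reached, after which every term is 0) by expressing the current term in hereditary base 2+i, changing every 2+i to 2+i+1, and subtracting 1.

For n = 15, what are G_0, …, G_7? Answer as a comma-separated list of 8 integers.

G_0=15  [base 2] 2^(2 + 1) + 2^2 + 2 + 1  →[2↦3]→  3^(3 + 1) + 3^3 + 3 + 1 = 112  −1 ⇒ G_1=111
G_1=111  [base 3] 3^(3 + 1) + 3^3 + 3  →[3↦4]→  4^(4 + 1) + 4^4 + 4 = 1284  −1 ⇒ G_2=1283
G_2=1283  [base 4] 4^(4 + 1) + 4^4 + 3  →[4↦5]→  5^(5 + 1) + 5^5 + 3 = 18753  −1 ⇒ G_3=18752
G_3=18752  [base 5] 5^(5 + 1) + 5^5 + 2  →[5↦6]→  6^(6 + 1) + 6^6 + 2 = 326594  −1 ⇒ G_4=326593
G_4=326593  [base 6] 6^(6 + 1) + 6^6 + 1  →[6↦7]→  7^(7 + 1) + 7^7 + 1 = 6588345  −1 ⇒ G_5=6588344
G_5=6588344  [base 7] 7^(7 + 1) + 7^7  →[7↦8]→  8^(8 + 1) + 8^8 = 150994944  −1 ⇒ G_6=150994943
G_6=150994943  [base 8] 8^(8 + 1) + 7·8^7 + 7·8^6 + 7·8^5 + 7·8^4 + 7·8^3 + 7·8^2 + 7·8 + 7  →[8↦9]→  9^(9 + 1) + 7·9^7 + 7·9^6 + 7·9^5 + 7·9^4 + 7·9^3 + 7·9^2 + 7·9 + 7 = 3524450281  −1 ⇒ G_7=3524450280

15, 111, 1283, 18752, 326593, 6588344, 150994943, 3524450280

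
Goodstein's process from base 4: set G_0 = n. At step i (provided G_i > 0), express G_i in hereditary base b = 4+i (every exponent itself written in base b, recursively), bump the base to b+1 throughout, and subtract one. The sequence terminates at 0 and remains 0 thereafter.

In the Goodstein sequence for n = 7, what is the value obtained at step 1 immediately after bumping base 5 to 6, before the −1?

8

step 0: 7 = 4 + 3; sub 5 for 4: 5 + 3; = 8; G_1 = 8−1 = 7
step 1: 7 = 5 + 2; sub 6 for 5: 6 + 2; = 8; G_2 = 8−1 = 7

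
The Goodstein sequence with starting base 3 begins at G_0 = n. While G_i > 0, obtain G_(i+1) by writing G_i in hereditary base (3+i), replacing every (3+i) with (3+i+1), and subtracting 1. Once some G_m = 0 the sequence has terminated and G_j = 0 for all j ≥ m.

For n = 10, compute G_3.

step 0: 10 = 3^2 + 1; sub 4 for 3: 4^2 + 1; = 17; G_1 = 17−1 = 16
step 1: 16 = 4^2; sub 5 for 4: 5^2; = 25; G_2 = 25−1 = 24
step 2: 24 = 4·5 + 4; sub 6 for 5: 4·6 + 4; = 28; G_3 = 28−1 = 27

27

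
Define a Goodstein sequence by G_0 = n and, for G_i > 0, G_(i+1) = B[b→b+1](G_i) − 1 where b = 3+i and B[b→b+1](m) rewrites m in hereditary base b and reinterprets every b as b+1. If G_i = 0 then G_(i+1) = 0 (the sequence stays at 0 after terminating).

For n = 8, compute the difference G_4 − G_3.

(0) 8|_3 = 2·3 + 2 ↦ 2·4 + 2|_4 = 10 ⇒ 9
(1) 9|_4 = 2·4 + 1 ↦ 2·5 + 1|_5 = 11 ⇒ 10
(2) 10|_5 = 2·5 ↦ 2·6|_6 = 12 ⇒ 11
(3) 11|_6 = 6 + 5 ↦ 7 + 5|_7 = 12 ⇒ 11

0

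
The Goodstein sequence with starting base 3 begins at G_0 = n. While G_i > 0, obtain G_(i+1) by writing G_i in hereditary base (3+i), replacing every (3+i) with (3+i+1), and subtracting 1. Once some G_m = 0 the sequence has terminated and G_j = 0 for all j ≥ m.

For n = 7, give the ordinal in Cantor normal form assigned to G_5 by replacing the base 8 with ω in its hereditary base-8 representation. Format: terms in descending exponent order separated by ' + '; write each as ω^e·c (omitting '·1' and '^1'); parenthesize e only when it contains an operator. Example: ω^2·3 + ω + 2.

[0] 7 ≡ 2·3 + 1 (base 3). Lift 4: 9. −1: 8.
[1] 8 ≡ 2·4 (base 4). Lift 5: 10. −1: 9.
[2] 9 ≡ 5 + 4 (base 5). Lift 6: 10. −1: 9.
[3] 9 ≡ 6 + 3 (base 6). Lift 7: 10. −1: 9.
[4] 9 ≡ 7 + 2 (base 7). Lift 8: 10. −1: 9.
[5] 9 ≡ 8 + 1 (base 8). Lift 9: 10. −1: 9.

ω + 1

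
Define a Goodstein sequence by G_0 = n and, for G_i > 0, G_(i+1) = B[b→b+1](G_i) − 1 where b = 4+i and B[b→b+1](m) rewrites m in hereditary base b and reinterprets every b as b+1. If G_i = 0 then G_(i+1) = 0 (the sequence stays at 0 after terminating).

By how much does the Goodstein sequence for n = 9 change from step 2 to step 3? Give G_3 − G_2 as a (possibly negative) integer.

0

G_0=9  [base 4] 2·4 + 1  →[4↦5]→  2·5 + 1 = 11  −1 ⇒ G_1=10
G_1=10  [base 5] 2·5  →[5↦6]→  2·6 = 12  −1 ⇒ G_2=11
G_2=11  [base 6] 6 + 5  →[6↦7]→  7 + 5 = 12  −1 ⇒ G_3=11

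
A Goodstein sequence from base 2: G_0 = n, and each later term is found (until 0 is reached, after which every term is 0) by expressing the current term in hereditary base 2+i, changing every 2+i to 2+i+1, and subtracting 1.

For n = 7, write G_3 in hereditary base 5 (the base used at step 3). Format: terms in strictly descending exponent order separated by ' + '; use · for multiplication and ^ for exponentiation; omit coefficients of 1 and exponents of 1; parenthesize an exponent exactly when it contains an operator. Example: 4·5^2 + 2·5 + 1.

7 —HB2→ 2^2 + 2 + 1 —bump→ 3^3 + 3 + 1 = 31 —(−1)→ 30
30 —HB3→ 3^3 + 3 —bump→ 4^4 + 4 = 260 —(−1)→ 259
259 —HB4→ 4^4 + 3 —bump→ 5^5 + 3 = 3128 —(−1)→ 3127

5^5 + 2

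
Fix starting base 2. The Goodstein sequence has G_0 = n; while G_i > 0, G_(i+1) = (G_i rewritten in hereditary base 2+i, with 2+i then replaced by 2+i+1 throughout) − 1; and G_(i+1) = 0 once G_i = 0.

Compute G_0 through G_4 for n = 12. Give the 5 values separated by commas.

12, 107, 1065, 15685, 280019

(0) 12|_2 = 2^(2 + 1) + 2^2 ↦ 3^(3 + 1) + 3^3|_3 = 108 ⇒ 107
(1) 107|_3 = 3^(3 + 1) + 2·3^2 + 2·3 + 2 ↦ 4^(4 + 1) + 2·4^2 + 2·4 + 2|_4 = 1066 ⇒ 1065
(2) 1065|_4 = 4^(4 + 1) + 2·4^2 + 2·4 + 1 ↦ 5^(5 + 1) + 2·5^2 + 2·5 + 1|_5 = 15686 ⇒ 15685
(3) 15685|_5 = 5^(5 + 1) + 2·5^2 + 2·5 ↦ 6^(6 + 1) + 2·6^2 + 2·6|_6 = 280020 ⇒ 280019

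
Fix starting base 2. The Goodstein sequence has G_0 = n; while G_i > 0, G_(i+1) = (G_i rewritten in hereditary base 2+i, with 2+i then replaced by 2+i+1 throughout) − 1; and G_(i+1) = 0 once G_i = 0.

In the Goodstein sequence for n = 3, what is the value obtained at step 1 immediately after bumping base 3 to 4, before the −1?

[0] 3 ≡ 2 + 1 (base 2). Lift 3: 4. −1: 3.
[1] 3 ≡ 3 (base 3). Lift 4: 4. −1: 3.

4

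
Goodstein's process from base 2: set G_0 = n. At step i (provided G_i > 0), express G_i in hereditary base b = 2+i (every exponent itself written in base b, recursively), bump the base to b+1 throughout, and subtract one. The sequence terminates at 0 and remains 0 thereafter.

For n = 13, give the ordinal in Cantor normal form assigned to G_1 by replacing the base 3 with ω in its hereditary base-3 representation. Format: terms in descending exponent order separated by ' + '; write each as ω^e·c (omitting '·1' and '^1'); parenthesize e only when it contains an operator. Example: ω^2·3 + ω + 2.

ω^(ω + 1) + ω^ω

step 0: 13 = 2^(2 + 1) + 2^2 + 1; sub 3 for 2: 3^(3 + 1) + 3^3 + 1; = 109; G_1 = 109−1 = 108
step 1: 108 = 3^(3 + 1) + 3^3; sub 4 for 3: 4^(4 + 1) + 4^4; = 1280; G_2 = 1280−1 = 1279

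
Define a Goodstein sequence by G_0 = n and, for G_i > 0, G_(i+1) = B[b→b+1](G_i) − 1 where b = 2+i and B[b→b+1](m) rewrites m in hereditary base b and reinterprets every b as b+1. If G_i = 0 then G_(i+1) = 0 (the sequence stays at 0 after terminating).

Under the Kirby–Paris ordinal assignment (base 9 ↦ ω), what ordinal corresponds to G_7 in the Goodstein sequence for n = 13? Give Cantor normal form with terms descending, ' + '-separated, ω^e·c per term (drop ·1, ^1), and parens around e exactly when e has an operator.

ω^(ω + 1) + ω^3·3 + ω^2·3 + ω·2 + 6

(0) 13|_2 = 2^(2 + 1) + 2^2 + 1 ↦ 3^(3 + 1) + 3^3 + 1|_3 = 109 ⇒ 108
(1) 108|_3 = 3^(3 + 1) + 3^3 ↦ 4^(4 + 1) + 4^4|_4 = 1280 ⇒ 1279
(2) 1279|_4 = 4^(4 + 1) + 3·4^3 + 3·4^2 + 3·4 + 3 ↦ 5^(5 + 1) + 3·5^3 + 3·5^2 + 3·5 + 3|_5 = 16093 ⇒ 16092
(3) 16092|_5 = 5^(5 + 1) + 3·5^3 + 3·5^2 + 3·5 + 2 ↦ 6^(6 + 1) + 3·6^3 + 3·6^2 + 3·6 + 2|_6 = 280712 ⇒ 280711
(4) 280711|_6 = 6^(6 + 1) + 3·6^3 + 3·6^2 + 3·6 + 1 ↦ 7^(7 + 1) + 3·7^3 + 3·7^2 + 3·7 + 1|_7 = 5765999 ⇒ 5765998
(5) 5765998|_7 = 7^(7 + 1) + 3·7^3 + 3·7^2 + 3·7 ↦ 8^(8 + 1) + 3·8^3 + 3·8^2 + 3·8|_8 = 134219480 ⇒ 134219479
(6) 134219479|_8 = 8^(8 + 1) + 3·8^3 + 3·8^2 + 2·8 + 7 ↦ 9^(9 + 1) + 3·9^3 + 3·9^2 + 2·9 + 7|_9 = 3486786856 ⇒ 3486786855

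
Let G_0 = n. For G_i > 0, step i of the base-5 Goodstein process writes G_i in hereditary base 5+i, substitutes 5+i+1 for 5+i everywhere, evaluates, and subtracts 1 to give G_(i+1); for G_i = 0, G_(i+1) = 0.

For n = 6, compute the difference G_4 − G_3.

G_0 = 6. HB_5(6) = 5 + 1. Bump = 7. G_1 = 6.
G_1 = 6. HB_6(6) = 6. Bump = 7. G_2 = 6.
G_2 = 6. HB_7(6) = 6. Bump = 6. G_3 = 5.
G_3 = 5. HB_8(5) = 5. Bump = 5. G_4 = 4.

-1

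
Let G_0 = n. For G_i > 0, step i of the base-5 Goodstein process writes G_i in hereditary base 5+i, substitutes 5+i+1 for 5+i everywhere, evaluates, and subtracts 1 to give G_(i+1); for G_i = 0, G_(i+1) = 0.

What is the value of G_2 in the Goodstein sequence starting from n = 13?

step 0: 13 = 2·5 + 3; sub 6 for 5: 2·6 + 3; = 15; G_1 = 15−1 = 14
step 1: 14 = 2·6 + 2; sub 7 for 6: 2·7 + 2; = 16; G_2 = 16−1 = 15

15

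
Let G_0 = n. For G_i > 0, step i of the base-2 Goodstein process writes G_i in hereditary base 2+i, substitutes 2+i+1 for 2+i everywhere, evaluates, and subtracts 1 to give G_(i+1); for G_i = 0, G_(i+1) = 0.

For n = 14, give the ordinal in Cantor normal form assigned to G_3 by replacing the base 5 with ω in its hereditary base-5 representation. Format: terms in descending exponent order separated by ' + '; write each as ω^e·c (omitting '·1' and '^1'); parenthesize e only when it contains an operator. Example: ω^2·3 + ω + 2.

base 2: 14 = 2^(2 + 1) + 2^2 + 2; at 3: 3^(3 + 1) + 3^3 + 3 = 111; next = 110
base 3: 110 = 3^(3 + 1) + 3^3 + 2; at 4: 4^(4 + 1) + 4^4 + 2 = 1282; next = 1281
base 4: 1281 = 4^(4 + 1) + 4^4 + 1; at 5: 5^(5 + 1) + 5^5 + 1 = 18751; next = 18750
base 5: 18750 = 5^(5 + 1) + 5^5; at 6: 6^(6 + 1) + 6^6 = 326592; next = 326591

ω^(ω + 1) + ω^ω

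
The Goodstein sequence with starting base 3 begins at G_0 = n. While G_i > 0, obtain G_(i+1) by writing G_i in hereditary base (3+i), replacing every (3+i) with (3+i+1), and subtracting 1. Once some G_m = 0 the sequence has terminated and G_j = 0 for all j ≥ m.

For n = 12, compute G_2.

27

12 —HB3→ 3^2 + 3 —bump→ 4^2 + 4 = 20 —(−1)→ 19
19 —HB4→ 4^2 + 3 —bump→ 5^2 + 3 = 28 —(−1)→ 27
27 —HB5→ 5^2 + 2 —bump→ 6^2 + 2 = 38 —(−1)→ 37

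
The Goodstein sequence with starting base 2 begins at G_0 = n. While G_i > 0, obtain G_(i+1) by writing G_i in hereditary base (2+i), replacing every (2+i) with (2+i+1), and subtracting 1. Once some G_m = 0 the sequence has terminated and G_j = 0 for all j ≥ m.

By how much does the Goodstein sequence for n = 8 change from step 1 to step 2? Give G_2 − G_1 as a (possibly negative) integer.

i=0: 8 = 2^(2 + 1) (b=2); 2→3: 3^(3 + 1) = 81; 81−1 = 80
i=1: 80 = 2·3^3 + 2·3^2 + 2·3 + 2 (b=3); 3→4: 2·4^4 + 2·4^2 + 2·4 + 2 = 554; 554−1 = 553

473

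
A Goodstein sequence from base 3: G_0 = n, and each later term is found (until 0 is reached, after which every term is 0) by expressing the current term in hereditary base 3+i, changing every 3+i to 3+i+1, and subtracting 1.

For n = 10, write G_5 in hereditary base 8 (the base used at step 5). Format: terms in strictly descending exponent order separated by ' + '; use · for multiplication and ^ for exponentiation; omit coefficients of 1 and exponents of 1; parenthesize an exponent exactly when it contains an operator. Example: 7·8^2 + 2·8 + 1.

4·8 + 1

(0) 10|_3 = 3^2 + 1 ↦ 4^2 + 1|_4 = 17 ⇒ 16
(1) 16|_4 = 4^2 ↦ 5^2|_5 = 25 ⇒ 24
(2) 24|_5 = 4·5 + 4 ↦ 4·6 + 4|_6 = 28 ⇒ 27
(3) 27|_6 = 4·6 + 3 ↦ 4·7 + 3|_7 = 31 ⇒ 30
(4) 30|_7 = 4·7 + 2 ↦ 4·8 + 2|_8 = 34 ⇒ 33
(5) 33|_8 = 4·8 + 1 ↦ 4·9 + 1|_9 = 37 ⇒ 36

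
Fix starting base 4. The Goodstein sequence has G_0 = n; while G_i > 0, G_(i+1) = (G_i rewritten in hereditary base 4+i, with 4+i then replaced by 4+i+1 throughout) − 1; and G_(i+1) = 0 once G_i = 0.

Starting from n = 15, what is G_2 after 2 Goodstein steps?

19

15 —HB4→ 3·4 + 3 —bump→ 3·5 + 3 = 18 —(−1)→ 17
17 —HB5→ 3·5 + 2 —bump→ 3·6 + 2 = 20 —(−1)→ 19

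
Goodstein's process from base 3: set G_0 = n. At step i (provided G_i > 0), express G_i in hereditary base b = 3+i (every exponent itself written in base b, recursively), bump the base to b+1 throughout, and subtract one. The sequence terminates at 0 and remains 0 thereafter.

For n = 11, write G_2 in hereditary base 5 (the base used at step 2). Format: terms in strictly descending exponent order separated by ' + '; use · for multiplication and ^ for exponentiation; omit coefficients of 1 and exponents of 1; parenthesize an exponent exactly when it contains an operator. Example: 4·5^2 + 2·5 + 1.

5^2

step 0: 11 = 3^2 + 2; sub 4 for 3: 4^2 + 2; = 18; G_1 = 18−1 = 17
step 1: 17 = 4^2 + 1; sub 5 for 4: 5^2 + 1; = 26; G_2 = 26−1 = 25
step 2: 25 = 5^2; sub 6 for 5: 6^2; = 36; G_3 = 36−1 = 35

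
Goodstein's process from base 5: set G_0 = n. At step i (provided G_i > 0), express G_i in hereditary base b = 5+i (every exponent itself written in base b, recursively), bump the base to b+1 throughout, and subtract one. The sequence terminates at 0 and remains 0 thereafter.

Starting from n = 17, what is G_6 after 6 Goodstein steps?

26

i=0: 17 = 3·5 + 2 (b=5); 5→6: 3·6 + 2 = 20; 20−1 = 19
i=1: 19 = 3·6 + 1 (b=6); 6→7: 3·7 + 1 = 22; 22−1 = 21
i=2: 21 = 3·7 (b=7); 7→8: 3·8 = 24; 24−1 = 23
i=3: 23 = 2·8 + 7 (b=8); 8→9: 2·9 + 7 = 25; 25−1 = 24
i=4: 24 = 2·9 + 6 (b=9); 9→10: 2·10 + 6 = 26; 26−1 = 25
i=5: 25 = 2·10 + 5 (b=10); 10→11: 2·11 + 5 = 27; 27−1 = 26
i=6: 26 = 2·11 + 4 (b=11); 11→12: 2·12 + 4 = 28; 28−1 = 27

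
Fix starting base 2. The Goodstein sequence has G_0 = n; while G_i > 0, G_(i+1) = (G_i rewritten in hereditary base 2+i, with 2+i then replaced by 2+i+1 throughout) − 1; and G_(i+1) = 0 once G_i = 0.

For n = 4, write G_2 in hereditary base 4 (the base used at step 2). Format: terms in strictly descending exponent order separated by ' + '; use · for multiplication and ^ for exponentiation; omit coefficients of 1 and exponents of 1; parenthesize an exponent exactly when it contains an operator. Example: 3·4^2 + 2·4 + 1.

i=0: 4 = 2^2 (b=2); 2→3: 3^3 = 27; 27−1 = 26
i=1: 26 = 2·3^2 + 2·3 + 2 (b=3); 3→4: 2·4^2 + 2·4 + 2 = 42; 42−1 = 41
i=2: 41 = 2·4^2 + 2·4 + 1 (b=4); 4→5: 2·5^2 + 2·5 + 1 = 61; 61−1 = 60

2·4^2 + 2·4 + 1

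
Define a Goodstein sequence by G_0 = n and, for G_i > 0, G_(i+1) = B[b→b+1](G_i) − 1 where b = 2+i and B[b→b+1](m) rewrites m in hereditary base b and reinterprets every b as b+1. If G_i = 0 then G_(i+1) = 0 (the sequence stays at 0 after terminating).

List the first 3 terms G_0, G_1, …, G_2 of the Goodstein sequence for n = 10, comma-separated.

base 2: 10 = 2^(2 + 1) + 2; at 3: 3^(3 + 1) + 3 = 84; next = 83
base 3: 83 = 3^(3 + 1) + 2; at 4: 4^(4 + 1) + 2 = 1026; next = 1025

10, 83, 1025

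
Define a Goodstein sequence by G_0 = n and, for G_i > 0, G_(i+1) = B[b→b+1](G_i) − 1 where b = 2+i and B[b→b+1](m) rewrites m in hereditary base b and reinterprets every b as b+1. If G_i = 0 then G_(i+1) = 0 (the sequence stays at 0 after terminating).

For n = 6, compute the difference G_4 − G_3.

43530

base 2: 6 = 2^2 + 2; at 3: 3^3 + 3 = 30; next = 29
base 3: 29 = 3^3 + 2; at 4: 4^4 + 2 = 258; next = 257
base 4: 257 = 4^4 + 1; at 5: 5^5 + 1 = 3126; next = 3125
base 5: 3125 = 5^5; at 6: 6^6 = 46656; next = 46655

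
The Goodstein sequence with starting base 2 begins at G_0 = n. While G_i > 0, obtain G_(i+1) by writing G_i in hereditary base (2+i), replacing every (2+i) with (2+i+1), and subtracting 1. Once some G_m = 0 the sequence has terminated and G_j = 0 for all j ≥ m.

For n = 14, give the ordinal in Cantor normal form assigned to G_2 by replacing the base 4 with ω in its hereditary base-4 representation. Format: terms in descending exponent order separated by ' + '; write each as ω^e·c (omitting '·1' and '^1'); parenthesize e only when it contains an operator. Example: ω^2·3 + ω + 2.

ω^(ω + 1) + ω^ω + 1

step 0: 14 = 2^(2 + 1) + 2^2 + 2; sub 3 for 2: 3^(3 + 1) + 3^3 + 3; = 111; G_1 = 111−1 = 110
step 1: 110 = 3^(3 + 1) + 3^3 + 2; sub 4 for 3: 4^(4 + 1) + 4^4 + 2; = 1282; G_2 = 1282−1 = 1281
step 2: 1281 = 4^(4 + 1) + 4^4 + 1; sub 5 for 4: 5^(5 + 1) + 5^5 + 1; = 18751; G_3 = 18751−1 = 18750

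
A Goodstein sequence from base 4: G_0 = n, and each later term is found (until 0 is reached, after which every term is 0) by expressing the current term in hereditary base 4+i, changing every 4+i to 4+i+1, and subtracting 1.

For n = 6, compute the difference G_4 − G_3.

-1

step 0: 6 = 4 + 2; sub 5 for 4: 5 + 2; = 7; G_1 = 7−1 = 6
step 1: 6 = 5 + 1; sub 6 for 5: 6 + 1; = 7; G_2 = 7−1 = 6
step 2: 6 = 6; sub 7 for 6: 7; = 7; G_3 = 7−1 = 6
step 3: 6 = 6; sub 8 for 7: 6; = 6; G_4 = 6−1 = 5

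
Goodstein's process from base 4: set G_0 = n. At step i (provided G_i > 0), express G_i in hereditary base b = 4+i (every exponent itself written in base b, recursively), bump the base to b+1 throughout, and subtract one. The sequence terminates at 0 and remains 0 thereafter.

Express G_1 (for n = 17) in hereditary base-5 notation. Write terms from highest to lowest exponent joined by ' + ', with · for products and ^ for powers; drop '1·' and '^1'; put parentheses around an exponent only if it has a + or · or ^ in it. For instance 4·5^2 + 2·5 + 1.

[0] 17 ≡ 4^2 + 1 (base 4). Lift 5: 26. −1: 25.
[1] 25 ≡ 5^2 (base 5). Lift 6: 36. −1: 35.

5^2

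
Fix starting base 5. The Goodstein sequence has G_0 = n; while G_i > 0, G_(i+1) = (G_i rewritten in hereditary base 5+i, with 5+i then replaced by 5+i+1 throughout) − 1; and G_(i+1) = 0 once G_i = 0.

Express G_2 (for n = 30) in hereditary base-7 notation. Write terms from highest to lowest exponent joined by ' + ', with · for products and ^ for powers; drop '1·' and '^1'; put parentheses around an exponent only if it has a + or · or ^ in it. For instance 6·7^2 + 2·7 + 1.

7^2 + 4

step 0: 30 = 5^2 + 5; sub 6 for 5: 6^2 + 6; = 42; G_1 = 42−1 = 41
step 1: 41 = 6^2 + 5; sub 7 for 6: 7^2 + 5; = 54; G_2 = 54−1 = 53
step 2: 53 = 7^2 + 4; sub 8 for 7: 8^2 + 4; = 68; G_3 = 68−1 = 67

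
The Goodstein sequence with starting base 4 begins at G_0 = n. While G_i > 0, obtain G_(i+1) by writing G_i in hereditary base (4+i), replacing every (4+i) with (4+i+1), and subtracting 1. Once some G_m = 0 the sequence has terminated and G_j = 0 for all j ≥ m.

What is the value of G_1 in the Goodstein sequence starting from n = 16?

step 0: 16 = 4^2; sub 5 for 4: 5^2; = 25; G_1 = 25−1 = 24
step 1: 24 = 4·5 + 4; sub 6 for 5: 4·6 + 4; = 28; G_2 = 28−1 = 27

24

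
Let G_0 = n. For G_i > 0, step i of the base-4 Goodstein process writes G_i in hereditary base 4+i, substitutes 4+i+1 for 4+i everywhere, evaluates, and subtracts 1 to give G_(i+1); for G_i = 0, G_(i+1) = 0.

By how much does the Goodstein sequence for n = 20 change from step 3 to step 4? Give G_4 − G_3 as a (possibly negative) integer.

i=0: 20 = 4^2 + 4 (b=4); 4→5: 5^2 + 5 = 30; 30−1 = 29
i=1: 29 = 5^2 + 4 (b=5); 5→6: 6^2 + 4 = 40; 40−1 = 39
i=2: 39 = 6^2 + 3 (b=6); 6→7: 7^2 + 3 = 52; 52−1 = 51
i=3: 51 = 7^2 + 2 (b=7); 7→8: 8^2 + 2 = 66; 66−1 = 65

14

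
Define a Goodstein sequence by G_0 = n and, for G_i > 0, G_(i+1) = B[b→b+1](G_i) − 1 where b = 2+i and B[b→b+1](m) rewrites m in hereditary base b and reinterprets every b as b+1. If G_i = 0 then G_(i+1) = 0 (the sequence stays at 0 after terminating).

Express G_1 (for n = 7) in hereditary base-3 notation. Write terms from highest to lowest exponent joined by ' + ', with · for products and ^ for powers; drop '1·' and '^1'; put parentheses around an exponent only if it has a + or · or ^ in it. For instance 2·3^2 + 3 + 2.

7 —HB2→ 2^2 + 2 + 1 —bump→ 3^3 + 3 + 1 = 31 —(−1)→ 30
30 —HB3→ 3^3 + 3 —bump→ 4^4 + 4 = 260 —(−1)→ 259

3^3 + 3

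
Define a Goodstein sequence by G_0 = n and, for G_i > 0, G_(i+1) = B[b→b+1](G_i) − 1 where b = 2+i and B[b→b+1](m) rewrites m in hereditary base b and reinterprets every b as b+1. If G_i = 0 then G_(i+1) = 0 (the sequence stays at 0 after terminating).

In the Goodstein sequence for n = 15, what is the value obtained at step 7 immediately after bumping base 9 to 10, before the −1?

i=0: 15 = 2^(2 + 1) + 2^2 + 2 + 1 (b=2); 2→3: 3^(3 + 1) + 3^3 + 3 + 1 = 112; 112−1 = 111
i=1: 111 = 3^(3 + 1) + 3^3 + 3 (b=3); 3→4: 4^(4 + 1) + 4^4 + 4 = 1284; 1284−1 = 1283
i=2: 1283 = 4^(4 + 1) + 4^4 + 3 (b=4); 4→5: 5^(5 + 1) + 5^5 + 3 = 18753; 18753−1 = 18752
i=3: 18752 = 5^(5 + 1) + 5^5 + 2 (b=5); 5→6: 6^(6 + 1) + 6^6 + 2 = 326594; 326594−1 = 326593
i=4: 326593 = 6^(6 + 1) + 6^6 + 1 (b=6); 6→7: 7^(7 + 1) + 7^7 + 1 = 6588345; 6588345−1 = 6588344
i=5: 6588344 = 7^(7 + 1) + 7^7 (b=7); 7→8: 8^(8 + 1) + 8^8 = 150994944; 150994944−1 = 150994943
i=6: 150994943 = 8^(8 + 1) + 7·8^7 + 7·8^6 + 7·8^5 + 7·8^4 + 7·8^3 + 7·8^2 + 7·8 + 7 (b=8); 8→9: 9^(9 + 1) + 7·9^7 + 7·9^6 + 7·9^5 + 7·9^4 + 7·9^3 + 7·9^2 + 7·9 + 7 = 3524450281; 3524450281−1 = 3524450280
i=7: 3524450280 = 9^(9 + 1) + 7·9^7 + 7·9^6 + 7·9^5 + 7·9^4 + 7·9^3 + 7·9^2 + 7·9 + 6 (b=9); 9→10: 10^(10 + 1) + 7·10^7 + 7·10^6 + 7·10^5 + 7·10^4 + 7·10^3 + 7·10^2 + 7·10 + 6 = 100077777776; 100077777776−1 = 100077777775

100077777776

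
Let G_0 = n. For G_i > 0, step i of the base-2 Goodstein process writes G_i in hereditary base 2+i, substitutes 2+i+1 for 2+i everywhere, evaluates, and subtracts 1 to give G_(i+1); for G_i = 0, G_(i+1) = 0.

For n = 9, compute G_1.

81

G_0=9  [base 2] 2^(2 + 1) + 1  →[2↦3]→  3^(3 + 1) + 1 = 82  −1 ⇒ G_1=81
G_1=81  [base 3] 3^(3 + 1)  →[3↦4]→  4^(4 + 1) = 1024  −1 ⇒ G_2=1023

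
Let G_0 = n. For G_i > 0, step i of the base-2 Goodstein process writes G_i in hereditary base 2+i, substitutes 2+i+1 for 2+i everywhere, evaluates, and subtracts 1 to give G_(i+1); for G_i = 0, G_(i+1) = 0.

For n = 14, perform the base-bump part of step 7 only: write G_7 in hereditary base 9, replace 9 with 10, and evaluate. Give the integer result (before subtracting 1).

(0) 14|_2 = 2^(2 + 1) + 2^2 + 2 ↦ 3^(3 + 1) + 3^3 + 3|_3 = 111 ⇒ 110
(1) 110|_3 = 3^(3 + 1) + 3^3 + 2 ↦ 4^(4 + 1) + 4^4 + 2|_4 = 1282 ⇒ 1281
(2) 1281|_4 = 4^(4 + 1) + 4^4 + 1 ↦ 5^(5 + 1) + 5^5 + 1|_5 = 18751 ⇒ 18750
(3) 18750|_5 = 5^(5 + 1) + 5^5 ↦ 6^(6 + 1) + 6^6|_6 = 326592 ⇒ 326591
(4) 326591|_6 = 6^(6 + 1) + 5·6^5 + 5·6^4 + 5·6^3 + 5·6^2 + 5·6 + 5 ↦ 7^(7 + 1) + 5·7^5 + 5·7^4 + 5·7^3 + 5·7^2 + 5·7 + 5|_7 = 5862841 ⇒ 5862840
(5) 5862840|_7 = 7^(7 + 1) + 5·7^5 + 5·7^4 + 5·7^3 + 5·7^2 + 5·7 + 4 ↦ 8^(8 + 1) + 5·8^5 + 5·8^4 + 5·8^3 + 5·8^2 + 5·8 + 4|_8 = 134404972 ⇒ 134404971
(6) 134404971|_8 = 8^(8 + 1) + 5·8^5 + 5·8^4 + 5·8^3 + 5·8^2 + 5·8 + 3 ↦ 9^(9 + 1) + 5·9^5 + 5·9^4 + 5·9^3 + 5·9^2 + 5·9 + 3|_9 = 3487116549 ⇒ 3487116548

100000555552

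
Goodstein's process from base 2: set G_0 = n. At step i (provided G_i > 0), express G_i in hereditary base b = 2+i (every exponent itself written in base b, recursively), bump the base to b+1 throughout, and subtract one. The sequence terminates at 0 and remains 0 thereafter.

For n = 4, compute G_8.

211

base 2: 4 = 2^2; at 3: 3^3 = 27; next = 26
base 3: 26 = 2·3^2 + 2·3 + 2; at 4: 2·4^2 + 2·4 + 2 = 42; next = 41
base 4: 41 = 2·4^2 + 2·4 + 1; at 5: 2·5^2 + 2·5 + 1 = 61; next = 60
base 5: 60 = 2·5^2 + 2·5; at 6: 2·6^2 + 2·6 = 84; next = 83
base 6: 83 = 2·6^2 + 6 + 5; at 7: 2·7^2 + 7 + 5 = 110; next = 109
base 7: 109 = 2·7^2 + 7 + 4; at 8: 2·8^2 + 8 + 4 = 140; next = 139
base 8: 139 = 2·8^2 + 8 + 3; at 9: 2·9^2 + 9 + 3 = 174; next = 173
base 9: 173 = 2·9^2 + 9 + 2; at 10: 2·10^2 + 10 + 2 = 212; next = 211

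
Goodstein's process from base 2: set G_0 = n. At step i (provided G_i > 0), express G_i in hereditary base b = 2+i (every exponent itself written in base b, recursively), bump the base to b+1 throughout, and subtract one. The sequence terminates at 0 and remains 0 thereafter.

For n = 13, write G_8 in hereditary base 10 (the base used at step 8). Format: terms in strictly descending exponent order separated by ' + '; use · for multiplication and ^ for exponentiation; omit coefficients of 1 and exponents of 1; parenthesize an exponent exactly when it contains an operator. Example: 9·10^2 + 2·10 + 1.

G_0=13  [base 2] 2^(2 + 1) + 2^2 + 1  →[2↦3]→  3^(3 + 1) + 3^3 + 1 = 109  −1 ⇒ G_1=108
G_1=108  [base 3] 3^(3 + 1) + 3^3  →[3↦4]→  4^(4 + 1) + 4^4 = 1280  −1 ⇒ G_2=1279
G_2=1279  [base 4] 4^(4 + 1) + 3·4^3 + 3·4^2 + 3·4 + 3  →[4↦5]→  5^(5 + 1) + 3·5^3 + 3·5^2 + 3·5 + 3 = 16093  −1 ⇒ G_3=16092
G_3=16092  [base 5] 5^(5 + 1) + 3·5^3 + 3·5^2 + 3·5 + 2  →[5↦6]→  6^(6 + 1) + 3·6^3 + 3·6^2 + 3·6 + 2 = 280712  −1 ⇒ G_4=280711
G_4=280711  [base 6] 6^(6 + 1) + 3·6^3 + 3·6^2 + 3·6 + 1  →[6↦7]→  7^(7 + 1) + 3·7^3 + 3·7^2 + 3·7 + 1 = 5765999  −1 ⇒ G_5=5765998
G_5=5765998  [base 7] 7^(7 + 1) + 3·7^3 + 3·7^2 + 3·7  →[7↦8]→  8^(8 + 1) + 3·8^3 + 3·8^2 + 3·8 = 134219480  −1 ⇒ G_6=134219479
G_6=134219479  [base 8] 8^(8 + 1) + 3·8^3 + 3·8^2 + 2·8 + 7  →[8↦9]→  9^(9 + 1) + 3·9^3 + 3·9^2 + 2·9 + 7 = 3486786856  −1 ⇒ G_7=3486786855
G_7=3486786855  [base 9] 9^(9 + 1) + 3·9^3 + 3·9^2 + 2·9 + 6  →[9↦10]→  10^(10 + 1) + 3·10^3 + 3·10^2 + 2·10 + 6 = 100000003326  −1 ⇒ G_8=100000003325
G_8=100000003325  [base 10] 10^(10 + 1) + 3·10^3 + 3·10^2 + 2·10 + 5  →[10↦11]→  11^(11 + 1) + 3·11^3 + 3·11^2 + 2·11 + 5 = 3138428381104  −1 ⇒ G_9=3138428381103

10^(10 + 1) + 3·10^3 + 3·10^2 + 2·10 + 5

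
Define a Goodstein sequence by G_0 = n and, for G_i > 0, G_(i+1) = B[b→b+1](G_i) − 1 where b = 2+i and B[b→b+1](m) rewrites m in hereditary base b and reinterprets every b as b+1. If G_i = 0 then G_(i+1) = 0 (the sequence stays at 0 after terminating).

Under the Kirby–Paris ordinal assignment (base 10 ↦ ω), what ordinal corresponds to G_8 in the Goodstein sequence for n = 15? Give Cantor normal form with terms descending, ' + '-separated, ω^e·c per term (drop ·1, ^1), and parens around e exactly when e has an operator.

base 2: 15 = 2^(2 + 1) + 2^2 + 2 + 1; at 3: 3^(3 + 1) + 3^3 + 3 + 1 = 112; next = 111
base 3: 111 = 3^(3 + 1) + 3^3 + 3; at 4: 4^(4 + 1) + 4^4 + 4 = 1284; next = 1283
base 4: 1283 = 4^(4 + 1) + 4^4 + 3; at 5: 5^(5 + 1) + 5^5 + 3 = 18753; next = 18752
base 5: 18752 = 5^(5 + 1) + 5^5 + 2; at 6: 6^(6 + 1) + 6^6 + 2 = 326594; next = 326593
base 6: 326593 = 6^(6 + 1) + 6^6 + 1; at 7: 7^(7 + 1) + 7^7 + 1 = 6588345; next = 6588344
base 7: 6588344 = 7^(7 + 1) + 7^7; at 8: 8^(8 + 1) + 8^8 = 150994944; next = 150994943
base 8: 150994943 = 8^(8 + 1) + 7·8^7 + 7·8^6 + 7·8^5 + 7·8^4 + 7·8^3 + 7·8^2 + 7·8 + 7; at 9: 9^(9 + 1) + 7·9^7 + 7·9^6 + 7·9^5 + 7·9^4 + 7·9^3 + 7·9^2 + 7·9 + 7 = 3524450281; next = 3524450280
base 9: 3524450280 = 9^(9 + 1) + 7·9^7 + 7·9^6 + 7·9^5 + 7·9^4 + 7·9^3 + 7·9^2 + 7·9 + 6; at 10: 10^(10 + 1) + 7·10^7 + 7·10^6 + 7·10^5 + 7·10^4 + 7·10^3 + 7·10^2 + 7·10 + 6 = 100077777776; next = 100077777775
base 10: 100077777775 = 10^(10 + 1) + 7·10^7 + 7·10^6 + 7·10^5 + 7·10^4 + 7·10^3 + 7·10^2 + 7·10 + 5; at 11: 11^(11 + 1) + 7·11^7 + 7·11^6 + 7·11^5 + 7·11^4 + 7·11^3 + 7·11^2 + 7·11 + 5 = 3138578427935; next = 3138578427934

ω^(ω + 1) + ω^7·7 + ω^6·7 + ω^5·7 + ω^4·7 + ω^3·7 + ω^2·7 + ω·7 + 5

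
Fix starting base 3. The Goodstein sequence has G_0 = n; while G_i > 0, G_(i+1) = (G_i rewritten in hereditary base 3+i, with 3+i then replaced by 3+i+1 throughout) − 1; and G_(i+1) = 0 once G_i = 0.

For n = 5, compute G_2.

(0) 5|_3 = 3 + 2 ↦ 4 + 2|_4 = 6 ⇒ 5
(1) 5|_4 = 4 + 1 ↦ 5 + 1|_5 = 6 ⇒ 5
(2) 5|_5 = 5 ↦ 6|_6 = 6 ⇒ 5

5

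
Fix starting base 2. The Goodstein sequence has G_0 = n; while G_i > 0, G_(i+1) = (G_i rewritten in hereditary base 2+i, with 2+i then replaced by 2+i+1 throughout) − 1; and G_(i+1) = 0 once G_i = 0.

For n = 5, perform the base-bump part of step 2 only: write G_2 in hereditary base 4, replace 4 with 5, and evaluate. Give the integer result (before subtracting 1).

5 —HB2→ 2^2 + 1 —bump→ 3^3 + 1 = 28 —(−1)→ 27
27 —HB3→ 3^3 —bump→ 4^4 = 256 —(−1)→ 255

468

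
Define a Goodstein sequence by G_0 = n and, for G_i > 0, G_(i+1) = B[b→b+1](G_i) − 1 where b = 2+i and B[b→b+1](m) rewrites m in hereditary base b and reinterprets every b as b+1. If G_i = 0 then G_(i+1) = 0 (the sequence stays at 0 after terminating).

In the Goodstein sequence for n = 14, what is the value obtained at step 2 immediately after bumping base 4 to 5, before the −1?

14 —HB2→ 2^(2 + 1) + 2^2 + 2 —bump→ 3^(3 + 1) + 3^3 + 3 = 111 —(−1)→ 110
110 —HB3→ 3^(3 + 1) + 3^3 + 2 —bump→ 4^(4 + 1) + 4^4 + 2 = 1282 —(−1)→ 1281
1281 —HB4→ 4^(4 + 1) + 4^4 + 1 —bump→ 5^(5 + 1) + 5^5 + 1 = 18751 —(−1)→ 18750

18751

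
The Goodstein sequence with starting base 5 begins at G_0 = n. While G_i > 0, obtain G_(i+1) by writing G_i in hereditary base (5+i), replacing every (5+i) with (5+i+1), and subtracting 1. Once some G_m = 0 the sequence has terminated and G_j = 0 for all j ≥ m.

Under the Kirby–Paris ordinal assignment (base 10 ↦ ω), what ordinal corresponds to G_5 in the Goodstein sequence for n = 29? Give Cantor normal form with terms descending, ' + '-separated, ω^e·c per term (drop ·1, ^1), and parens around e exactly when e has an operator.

i=0: 29 = 5^2 + 4 (b=5); 5→6: 6^2 + 4 = 40; 40−1 = 39
i=1: 39 = 6^2 + 3 (b=6); 6→7: 7^2 + 3 = 52; 52−1 = 51
i=2: 51 = 7^2 + 2 (b=7); 7→8: 8^2 + 2 = 66; 66−1 = 65
i=3: 65 = 8^2 + 1 (b=8); 8→9: 9^2 + 1 = 82; 82−1 = 81
i=4: 81 = 9^2 (b=9); 9→10: 10^2 = 100; 100−1 = 99

ω·9 + 9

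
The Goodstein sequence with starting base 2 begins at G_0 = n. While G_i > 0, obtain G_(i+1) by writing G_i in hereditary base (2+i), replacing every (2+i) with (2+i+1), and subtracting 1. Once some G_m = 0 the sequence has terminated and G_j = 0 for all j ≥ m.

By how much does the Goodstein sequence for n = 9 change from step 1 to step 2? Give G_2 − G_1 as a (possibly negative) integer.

942

i=0: 9 = 2^(2 + 1) + 1 (b=2); 2→3: 3^(3 + 1) + 1 = 82; 82−1 = 81
i=1: 81 = 3^(3 + 1) (b=3); 3→4: 4^(4 + 1) = 1024; 1024−1 = 1023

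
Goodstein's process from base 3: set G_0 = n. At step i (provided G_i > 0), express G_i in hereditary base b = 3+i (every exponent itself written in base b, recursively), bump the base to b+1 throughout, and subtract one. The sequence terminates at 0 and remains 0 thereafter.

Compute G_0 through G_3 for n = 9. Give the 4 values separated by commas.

9, 15, 17, 19

[0] 9 ≡ 3^2 (base 3). Lift 4: 16. −1: 15.
[1] 15 ≡ 3·4 + 3 (base 4). Lift 5: 18. −1: 17.
[2] 17 ≡ 3·5 + 2 (base 5). Lift 6: 20. −1: 19.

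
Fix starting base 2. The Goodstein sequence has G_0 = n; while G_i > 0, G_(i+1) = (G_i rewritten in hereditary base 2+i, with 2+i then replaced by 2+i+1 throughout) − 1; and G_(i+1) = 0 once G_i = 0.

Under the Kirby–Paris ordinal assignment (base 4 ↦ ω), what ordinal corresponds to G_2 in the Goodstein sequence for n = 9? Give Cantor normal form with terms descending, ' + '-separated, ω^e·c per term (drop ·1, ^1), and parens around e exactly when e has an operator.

G_0=9  [base 2] 2^(2 + 1) + 1  →[2↦3]→  3^(3 + 1) + 1 = 82  −1 ⇒ G_1=81
G_1=81  [base 3] 3^(3 + 1)  →[3↦4]→  4^(4 + 1) = 1024  −1 ⇒ G_2=1023

ω^ω·3 + ω^3·3 + ω^2·3 + ω·3 + 3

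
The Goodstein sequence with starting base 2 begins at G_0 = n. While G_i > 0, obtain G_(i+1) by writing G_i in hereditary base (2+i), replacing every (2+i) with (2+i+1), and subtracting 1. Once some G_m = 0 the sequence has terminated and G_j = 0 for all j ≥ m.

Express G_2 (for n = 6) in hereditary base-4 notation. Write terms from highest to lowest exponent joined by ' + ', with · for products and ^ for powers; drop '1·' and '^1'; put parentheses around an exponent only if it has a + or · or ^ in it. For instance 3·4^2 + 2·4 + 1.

4^4 + 1

(0) 6|_2 = 2^2 + 2 ↦ 3^3 + 3|_3 = 30 ⇒ 29
(1) 29|_3 = 3^3 + 2 ↦ 4^4 + 2|_4 = 258 ⇒ 257
(2) 257|_4 = 4^4 + 1 ↦ 5^5 + 1|_5 = 3126 ⇒ 3125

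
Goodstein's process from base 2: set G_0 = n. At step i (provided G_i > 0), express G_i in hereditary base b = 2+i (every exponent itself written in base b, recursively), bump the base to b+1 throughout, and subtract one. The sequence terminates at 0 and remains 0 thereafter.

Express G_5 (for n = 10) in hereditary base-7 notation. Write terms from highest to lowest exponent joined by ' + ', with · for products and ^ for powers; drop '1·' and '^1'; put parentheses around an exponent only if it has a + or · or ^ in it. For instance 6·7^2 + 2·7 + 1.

base 2: 10 = 2^(2 + 1) + 2; at 3: 3^(3 + 1) + 3 = 84; next = 83
base 3: 83 = 3^(3 + 1) + 2; at 4: 4^(4 + 1) + 2 = 1026; next = 1025
base 4: 1025 = 4^(4 + 1) + 1; at 5: 5^(5 + 1) + 1 = 15626; next = 15625
base 5: 15625 = 5^(5 + 1); at 6: 6^(6 + 1) = 279936; next = 279935
base 6: 279935 = 5·6^6 + 5·6^5 + 5·6^4 + 5·6^3 + 5·6^2 + 5·6 + 5; at 7: 5·7^7 + 5·7^5 + 5·7^4 + 5·7^3 + 5·7^2 + 5·7 + 5 = 4215755; next = 4215754
base 7: 4215754 = 5·7^7 + 5·7^5 + 5·7^4 + 5·7^3 + 5·7^2 + 5·7 + 4; at 8: 5·8^8 + 5·8^5 + 5·8^4 + 5·8^3 + 5·8^2 + 5·8 + 4 = 84073324; next = 84073323

5·7^7 + 5·7^5 + 5·7^4 + 5·7^3 + 5·7^2 + 5·7 + 4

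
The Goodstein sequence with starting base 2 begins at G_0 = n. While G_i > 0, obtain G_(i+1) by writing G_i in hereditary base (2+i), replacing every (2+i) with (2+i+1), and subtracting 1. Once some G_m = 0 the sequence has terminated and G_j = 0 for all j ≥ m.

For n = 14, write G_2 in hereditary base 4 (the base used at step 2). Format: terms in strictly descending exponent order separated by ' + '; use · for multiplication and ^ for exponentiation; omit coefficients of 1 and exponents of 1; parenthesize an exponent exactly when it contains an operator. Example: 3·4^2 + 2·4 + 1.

[0] 14 ≡ 2^(2 + 1) + 2^2 + 2 (base 2). Lift 3: 111. −1: 110.
[1] 110 ≡ 3^(3 + 1) + 3^3 + 2 (base 3). Lift 4: 1282. −1: 1281.
[2] 1281 ≡ 4^(4 + 1) + 4^4 + 1 (base 4). Lift 5: 18751. −1: 18750.

4^(4 + 1) + 4^4 + 1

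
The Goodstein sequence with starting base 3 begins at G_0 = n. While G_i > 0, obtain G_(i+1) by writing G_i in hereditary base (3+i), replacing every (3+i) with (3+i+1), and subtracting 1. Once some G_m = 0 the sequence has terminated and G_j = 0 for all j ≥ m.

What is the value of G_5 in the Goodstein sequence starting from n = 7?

base 3: 7 = 2·3 + 1; at 4: 2·4 + 1 = 9; next = 8
base 4: 8 = 2·4; at 5: 2·5 = 10; next = 9
base 5: 9 = 5 + 4; at 6: 6 + 4 = 10; next = 9
base 6: 9 = 6 + 3; at 7: 7 + 3 = 10; next = 9
base 7: 9 = 7 + 2; at 8: 8 + 2 = 10; next = 9
base 8: 9 = 8 + 1; at 9: 9 + 1 = 10; next = 9

9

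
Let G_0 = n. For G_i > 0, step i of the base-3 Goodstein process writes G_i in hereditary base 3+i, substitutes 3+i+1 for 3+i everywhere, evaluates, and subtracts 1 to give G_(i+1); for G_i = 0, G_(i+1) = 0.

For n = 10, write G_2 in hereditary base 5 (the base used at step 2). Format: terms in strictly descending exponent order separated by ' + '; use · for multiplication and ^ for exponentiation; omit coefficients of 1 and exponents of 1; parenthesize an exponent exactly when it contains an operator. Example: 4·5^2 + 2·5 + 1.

i=0: 10 = 3^2 + 1 (b=3); 3→4: 4^2 + 1 = 17; 17−1 = 16
i=1: 16 = 4^2 (b=4); 4→5: 5^2 = 25; 25−1 = 24

4·5 + 4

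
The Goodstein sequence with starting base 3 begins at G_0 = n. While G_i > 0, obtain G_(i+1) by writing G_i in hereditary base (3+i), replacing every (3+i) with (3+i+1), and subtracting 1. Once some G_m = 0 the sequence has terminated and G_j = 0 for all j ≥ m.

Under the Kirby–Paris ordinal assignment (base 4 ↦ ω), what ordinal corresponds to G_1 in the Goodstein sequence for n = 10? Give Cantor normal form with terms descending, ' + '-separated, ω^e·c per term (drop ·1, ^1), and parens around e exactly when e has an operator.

i=0: 10 = 3^2 + 1 (b=3); 3→4: 4^2 + 1 = 17; 17−1 = 16
i=1: 16 = 4^2 (b=4); 4→5: 5^2 = 25; 25−1 = 24

ω^2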